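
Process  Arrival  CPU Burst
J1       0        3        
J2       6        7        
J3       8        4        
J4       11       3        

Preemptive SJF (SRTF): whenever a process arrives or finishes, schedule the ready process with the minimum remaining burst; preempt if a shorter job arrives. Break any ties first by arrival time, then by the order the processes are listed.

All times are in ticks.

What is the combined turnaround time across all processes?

Timeline: | J1 0-3 | idle 3-6 | J2 6-8 | J3 8-12 | J4 12-15 | J2 15-20 |
Completion: J1=3  J2=20  J3=12  J4=15
Turnaround (C−A): J1=3  J2=14  J3=4  J4=4
Turnaround = completion − arrival: J1=3, J2=14, J3=4, J4=4
Total turnaround = 3 + 14 + 4 + 4 = 25

25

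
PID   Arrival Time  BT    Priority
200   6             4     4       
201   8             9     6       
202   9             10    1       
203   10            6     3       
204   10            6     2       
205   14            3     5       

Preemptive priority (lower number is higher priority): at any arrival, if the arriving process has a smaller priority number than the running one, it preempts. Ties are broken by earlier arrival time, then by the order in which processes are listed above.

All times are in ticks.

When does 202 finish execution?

19

Gantt: | idle 0-6 | 200 6-9 | 202 9-19 | 204 19-25 | 203 25-31 | 200 31-32 | 205 32-35 | 201 35-44 |
Completion: 200=32  201=44  202=19  203=31  204=25  205=35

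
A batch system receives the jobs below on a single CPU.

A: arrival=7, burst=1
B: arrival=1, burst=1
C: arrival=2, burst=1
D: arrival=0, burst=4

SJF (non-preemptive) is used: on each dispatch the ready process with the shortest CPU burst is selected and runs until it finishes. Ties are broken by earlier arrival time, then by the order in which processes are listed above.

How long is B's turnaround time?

Timeline: | D 0-4 | B 4-5 | C 5-6 | idle 6-7 | A 7-8 |
Completion: A=8  B=5  C=6  D=4
Turnaround(B) = completion − arrival = 5 − 1 = 4

4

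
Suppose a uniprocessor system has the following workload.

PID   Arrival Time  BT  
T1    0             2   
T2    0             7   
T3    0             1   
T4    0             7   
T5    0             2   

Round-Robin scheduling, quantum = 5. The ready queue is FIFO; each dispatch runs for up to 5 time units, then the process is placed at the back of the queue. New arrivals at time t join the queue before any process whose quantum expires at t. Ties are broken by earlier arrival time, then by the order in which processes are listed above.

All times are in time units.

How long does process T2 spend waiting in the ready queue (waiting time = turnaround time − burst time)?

10

Gantt: | T1 0-2 | T2 2-7 | T3 7-8 | T4 8-13 | T5 13-15 | T2 15-17 | T4 17-19 |
Completion: T1=2  T2=17  T3=8  T4=19  T5=15
Turnaround (C−A): T1=2  T2=17  T3=8  T4=19  T5=15
Waiting(T2) = turnaround − burst = 17 − 7 = 10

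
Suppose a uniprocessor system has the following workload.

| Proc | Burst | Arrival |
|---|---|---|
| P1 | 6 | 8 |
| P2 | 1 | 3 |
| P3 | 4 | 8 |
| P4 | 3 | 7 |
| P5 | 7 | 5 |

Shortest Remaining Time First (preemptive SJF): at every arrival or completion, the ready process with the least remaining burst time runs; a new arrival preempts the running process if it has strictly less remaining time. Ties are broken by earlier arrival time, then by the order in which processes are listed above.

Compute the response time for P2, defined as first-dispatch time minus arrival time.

Gantt: | idle 0-3 | P2 3-4 | idle 4-5 | P5 5-7 | P4 7-10 | P3 10-14 | P5 14-19 | P1 19-25 |
Completion: P1=25  P2=4  P3=14  P4=10  P5=19
Turnaround (C−A): P1=17  P2=1  P3=6  P4=3  P5=14
Response(P2) = first start − arrival = 3 − 3 = 0

0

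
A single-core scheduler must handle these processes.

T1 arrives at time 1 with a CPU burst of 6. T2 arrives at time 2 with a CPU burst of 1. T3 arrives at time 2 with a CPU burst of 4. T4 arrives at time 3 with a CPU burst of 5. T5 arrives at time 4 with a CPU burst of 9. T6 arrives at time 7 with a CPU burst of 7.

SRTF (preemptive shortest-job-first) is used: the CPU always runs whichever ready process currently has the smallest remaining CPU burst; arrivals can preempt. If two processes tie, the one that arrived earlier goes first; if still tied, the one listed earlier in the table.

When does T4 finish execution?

17

Gantt: | idle 0-1 | T1 1-2 | T2 2-3 | T3 3-7 | T1 7-12 | T4 12-17 | T6 17-24 | T5 24-33 |
Completion: T1=12  T2=3  T3=7  T4=17  T5=33  T6=24
Turnaround (C−A): T1=11  T2=1  T3=5  T4=14  T5=29  T6=17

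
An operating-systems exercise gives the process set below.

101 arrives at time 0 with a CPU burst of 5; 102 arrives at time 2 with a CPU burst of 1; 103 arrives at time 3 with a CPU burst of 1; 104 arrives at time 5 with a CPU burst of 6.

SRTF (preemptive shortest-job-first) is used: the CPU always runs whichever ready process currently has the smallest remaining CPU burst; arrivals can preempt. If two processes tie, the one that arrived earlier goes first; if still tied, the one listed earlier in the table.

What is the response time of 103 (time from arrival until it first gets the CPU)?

Schedule: | 101 0-2 | 102 2-3 | 103 3-4 | 101 4-7 | 104 7-13 |
Completion: 101=7  102=3  103=4  104=13
Turnaround (C−A): 101=7  102=1  103=1  104=8
Response(103) = first start − arrival = 3 − 3 = 0

0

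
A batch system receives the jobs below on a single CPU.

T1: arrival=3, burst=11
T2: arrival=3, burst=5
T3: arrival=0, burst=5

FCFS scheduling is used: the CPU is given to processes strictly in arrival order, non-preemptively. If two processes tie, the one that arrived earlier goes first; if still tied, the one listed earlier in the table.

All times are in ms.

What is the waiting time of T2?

Timeline: | T3 0-5 | T1 5-16 | T2 16-21 |
Completion: T1=16  T2=21  T3=5
Waiting(T2) = turnaround − burst = 18 − 5 = 13

13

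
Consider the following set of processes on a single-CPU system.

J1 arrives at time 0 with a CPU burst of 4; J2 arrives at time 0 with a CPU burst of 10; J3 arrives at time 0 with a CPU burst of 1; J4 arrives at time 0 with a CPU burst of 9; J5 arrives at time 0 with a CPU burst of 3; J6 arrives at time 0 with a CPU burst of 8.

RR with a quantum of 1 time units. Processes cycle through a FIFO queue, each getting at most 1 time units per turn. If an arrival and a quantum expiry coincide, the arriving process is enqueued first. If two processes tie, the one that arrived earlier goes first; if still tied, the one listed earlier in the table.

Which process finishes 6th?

Timeline: | J1 0-1 | J2 1-2 | J3 2-3 | J4 3-4 | J5 4-5 | J6 5-6 | J1 6-7 | J2 7-8 | J4 8-9 | J5 9-10 | J6 10-11 | J1 11-12 | J2 12-13 | J4 13-14 | J5 14-15 | J6 15-16 | J1 16-17 | J2 17-18 | J4 18-19 | J6 19-20 | J2 20-21 | J4 21-22 | J6 22-23 | J2 23-24 | J4 24-25 | J6 25-26 | J2 26-27 | J4 27-28 | J6 28-29 | J2 29-30 | J4 30-31 | J6 31-32 | J2 32-33 | J4 33-34 | J2 34-35 |
Completion: J1=17  J2=35  J3=3  J4=34  J5=15  J6=32
Turnaround (C−A): J1=17  J2=35  J3=3  J4=34  J5=15  J6=32
Finish order: J3 → J5 → J1 → J6 → J4 → J2

J2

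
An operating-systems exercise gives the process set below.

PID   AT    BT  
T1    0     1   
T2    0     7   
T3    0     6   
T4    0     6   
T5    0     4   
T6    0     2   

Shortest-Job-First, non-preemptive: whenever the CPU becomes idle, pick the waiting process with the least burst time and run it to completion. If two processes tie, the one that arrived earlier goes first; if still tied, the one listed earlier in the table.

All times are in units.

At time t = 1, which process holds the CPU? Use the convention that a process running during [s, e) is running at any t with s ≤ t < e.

Gantt: | T1 0-1 | T6 1-3 | T5 3-7 | T3 7-13 | T4 13-19 | T2 19-26 |
Completion: T1=1  T2=26  T3=13  T4=19  T5=7  T6=3

T6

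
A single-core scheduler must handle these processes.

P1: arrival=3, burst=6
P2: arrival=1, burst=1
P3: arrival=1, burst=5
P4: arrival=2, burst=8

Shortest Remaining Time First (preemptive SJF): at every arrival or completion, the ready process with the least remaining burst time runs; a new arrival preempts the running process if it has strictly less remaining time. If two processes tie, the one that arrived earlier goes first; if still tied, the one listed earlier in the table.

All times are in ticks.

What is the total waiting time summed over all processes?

16

Schedule: | idle 0-1 | P2 1-2 | P3 2-7 | P1 7-13 | P4 13-21 |
Completion: P1=13  P2=2  P3=7  P4=21
Waiting = turnaround − burst: P1=4, P2=0, P3=1, P4=11
Total waiting = 4 + 0 + 1 + 11 = 16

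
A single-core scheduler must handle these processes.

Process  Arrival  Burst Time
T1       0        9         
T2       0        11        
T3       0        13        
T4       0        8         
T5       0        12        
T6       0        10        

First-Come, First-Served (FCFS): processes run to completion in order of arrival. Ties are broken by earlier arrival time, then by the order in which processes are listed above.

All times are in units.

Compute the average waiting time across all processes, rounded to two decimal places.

26.00

Schedule: | T1 0-9 | T2 9-20 | T3 20-33 | T4 33-41 | T5 41-53 | T6 53-63 |
Completion: T1=9  T2=20  T3=33  T4=41  T5=53  T6=63
Turnaround (C−A): T1=9  T2=20  T3=33  T4=41  T5=53  T6=63
Waiting times: T1=0, T2=9, T3=20, T4=33, T5=41, T6=53
Average waiting = (0+9+20+33+41+53) / 6 = 156/6 = 26.00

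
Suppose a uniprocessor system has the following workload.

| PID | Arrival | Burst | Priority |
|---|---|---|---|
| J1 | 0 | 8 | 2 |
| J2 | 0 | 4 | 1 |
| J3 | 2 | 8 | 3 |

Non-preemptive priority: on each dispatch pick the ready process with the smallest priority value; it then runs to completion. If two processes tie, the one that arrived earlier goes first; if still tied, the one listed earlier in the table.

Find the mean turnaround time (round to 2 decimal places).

Timeline: | J2 0-4 | J1 4-12 | J3 12-20 |
Completion: J1=12  J2=4  J3=20
Turnaround (C−A): J1=12  J2=4  J3=18
Turnaround times: J1=12, J2=4, J3=18
Average turnaround = (12+4+18) / 3 = 34/3 = 11.33

11.33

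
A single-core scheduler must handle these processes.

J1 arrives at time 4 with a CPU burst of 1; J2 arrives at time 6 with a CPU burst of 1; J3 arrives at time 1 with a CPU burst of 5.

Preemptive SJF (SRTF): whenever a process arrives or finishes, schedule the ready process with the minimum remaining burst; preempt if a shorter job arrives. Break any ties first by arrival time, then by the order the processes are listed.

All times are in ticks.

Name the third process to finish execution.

Schedule: | idle 0-1 | J3 1-4 | J1 4-5 | J3 5-7 | J2 7-8 |
Completion: J1=5  J2=8  J3=7
Turnaround (C−A): J1=1  J2=2  J3=6
Finish order: J1 → J3 → J2

J2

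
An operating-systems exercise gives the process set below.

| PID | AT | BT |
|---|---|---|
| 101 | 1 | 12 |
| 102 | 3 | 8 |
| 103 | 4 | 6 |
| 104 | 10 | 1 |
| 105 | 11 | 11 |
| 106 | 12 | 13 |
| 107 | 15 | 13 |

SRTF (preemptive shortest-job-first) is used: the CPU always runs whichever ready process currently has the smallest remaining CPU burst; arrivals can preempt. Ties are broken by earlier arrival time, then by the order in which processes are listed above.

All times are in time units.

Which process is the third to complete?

102

Schedule: | idle 0-1 | 101 1-3 | 102 3-4 | 103 4-10 | 104 10-11 | 102 11-18 | 101 18-28 | 105 28-39 | 106 39-52 | 107 52-65 |
Completion: 101=28  102=18  103=10  104=11  105=39  106=52  107=65
Finish order: 103 → 104 → 102 → 101 → 105 → 106 → 107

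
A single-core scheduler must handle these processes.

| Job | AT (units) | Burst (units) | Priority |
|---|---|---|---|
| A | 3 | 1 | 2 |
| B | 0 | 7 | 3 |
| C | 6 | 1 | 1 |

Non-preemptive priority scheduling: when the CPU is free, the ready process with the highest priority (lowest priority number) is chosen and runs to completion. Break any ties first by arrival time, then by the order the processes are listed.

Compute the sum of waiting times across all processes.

6

Gantt: | B 0-7 | C 7-8 | A 8-9 |
Completion: A=9  B=7  C=8
Waiting = turnaround − burst: A=5, B=0, C=1
Total waiting = 5 + 0 + 1 = 6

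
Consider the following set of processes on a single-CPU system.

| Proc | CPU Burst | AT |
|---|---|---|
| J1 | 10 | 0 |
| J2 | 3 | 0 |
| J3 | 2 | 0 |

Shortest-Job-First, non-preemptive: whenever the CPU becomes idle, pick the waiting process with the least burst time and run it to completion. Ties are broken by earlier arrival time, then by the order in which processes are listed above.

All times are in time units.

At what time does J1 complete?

15

Schedule: | J3 0-2 | J2 2-5 | J1 5-15 |
Completion: J1=15  J2=5  J3=2
Turnaround (C−A): J1=15  J2=5  J3=2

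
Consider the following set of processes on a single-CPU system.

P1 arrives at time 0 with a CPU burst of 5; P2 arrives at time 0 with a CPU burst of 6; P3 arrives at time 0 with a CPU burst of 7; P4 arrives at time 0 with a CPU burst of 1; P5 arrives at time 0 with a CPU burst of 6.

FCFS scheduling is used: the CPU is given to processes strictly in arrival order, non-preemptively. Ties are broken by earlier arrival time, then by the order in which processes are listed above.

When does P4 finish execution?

19

Schedule: | P1 0-5 | P2 5-11 | P3 11-18 | P4 18-19 | P5 19-25 |
Completion: P1=5  P2=11  P3=18  P4=19  P5=25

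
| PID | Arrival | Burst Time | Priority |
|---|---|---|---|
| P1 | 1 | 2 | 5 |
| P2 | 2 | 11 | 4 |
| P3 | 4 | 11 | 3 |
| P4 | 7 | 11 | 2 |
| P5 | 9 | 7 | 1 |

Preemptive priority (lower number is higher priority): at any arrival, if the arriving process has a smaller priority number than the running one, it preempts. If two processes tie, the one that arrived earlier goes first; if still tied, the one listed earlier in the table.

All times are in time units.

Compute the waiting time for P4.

7

Schedule: | idle 0-1 | P1 1-2 | P2 2-4 | P3 4-7 | P4 7-9 | P5 9-16 | P4 16-25 | P3 25-33 | P2 33-42 | P1 42-43 |
Completion: P1=43  P2=42  P3=33  P4=25  P5=16
Turnaround (C−A): P1=42  P2=40  P3=29  P4=18  P5=7
Waiting(P4) = turnaround − burst = 18 − 11 = 7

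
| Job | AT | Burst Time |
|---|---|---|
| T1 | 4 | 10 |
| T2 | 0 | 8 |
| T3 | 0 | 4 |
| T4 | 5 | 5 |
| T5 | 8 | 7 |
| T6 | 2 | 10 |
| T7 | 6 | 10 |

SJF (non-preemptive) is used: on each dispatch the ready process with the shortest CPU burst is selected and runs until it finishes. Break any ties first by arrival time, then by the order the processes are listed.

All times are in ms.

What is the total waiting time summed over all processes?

Schedule: | T3 0-4 | T2 4-12 | T4 12-17 | T5 17-24 | T6 24-34 | T1 34-44 | T7 44-54 |
Completion: T1=44  T2=12  T3=4  T4=17  T5=24  T6=34  T7=54
Waiting = turnaround − burst: T1=30, T2=4, T3=0, T4=7, T5=9, T6=22, T7=38
Total waiting = 30 + 4 + 0 + 7 + 9 + 22 + 38 = 110

110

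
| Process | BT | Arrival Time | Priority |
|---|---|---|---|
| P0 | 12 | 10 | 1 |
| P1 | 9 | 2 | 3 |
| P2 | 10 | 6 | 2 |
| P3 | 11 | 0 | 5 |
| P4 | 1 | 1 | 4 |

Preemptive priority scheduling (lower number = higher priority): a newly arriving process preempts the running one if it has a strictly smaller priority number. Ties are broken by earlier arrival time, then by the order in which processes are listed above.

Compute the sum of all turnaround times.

109

Schedule: | P3 0-1 | P4 1-2 | P1 2-6 | P2 6-10 | P0 10-22 | P2 22-28 | P1 28-33 | P3 33-43 |
Completion: P0=22  P1=33  P2=28  P3=43  P4=2
Turnaround (C−A): P0=12  P1=31  P2=22  P3=43  P4=1
Turnaround = completion − arrival: P0=12, P1=31, P2=22, P3=43, P4=1
Total turnaround = 12 + 31 + 22 + 43 + 1 = 109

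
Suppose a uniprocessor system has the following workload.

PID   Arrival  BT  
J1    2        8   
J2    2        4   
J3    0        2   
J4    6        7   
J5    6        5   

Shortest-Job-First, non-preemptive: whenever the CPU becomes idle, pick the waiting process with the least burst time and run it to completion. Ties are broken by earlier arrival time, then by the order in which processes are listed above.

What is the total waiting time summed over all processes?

21

Schedule: | J3 0-2 | J2 2-6 | J5 6-11 | J4 11-18 | J1 18-26 |
Completion: J1=26  J2=6  J3=2  J4=18  J5=11
Waiting = turnaround − burst: J1=16, J2=0, J3=0, J4=5, J5=0
Total waiting = 16 + 0 + 0 + 5 + 0 = 21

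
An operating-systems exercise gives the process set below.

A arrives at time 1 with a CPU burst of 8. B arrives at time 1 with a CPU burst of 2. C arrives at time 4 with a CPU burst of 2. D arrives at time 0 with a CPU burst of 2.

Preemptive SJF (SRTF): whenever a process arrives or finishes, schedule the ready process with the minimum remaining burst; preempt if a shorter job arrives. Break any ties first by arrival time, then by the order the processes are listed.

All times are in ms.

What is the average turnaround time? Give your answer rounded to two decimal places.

5.00

Timeline: | D 0-2 | B 2-4 | C 4-6 | A 6-14 |
Completion: A=14  B=4  C=6  D=2
Turnaround times: A=13, B=3, C=2, D=2
Average turnaround = (13+3+2+2) / 4 = 20/4 = 5.00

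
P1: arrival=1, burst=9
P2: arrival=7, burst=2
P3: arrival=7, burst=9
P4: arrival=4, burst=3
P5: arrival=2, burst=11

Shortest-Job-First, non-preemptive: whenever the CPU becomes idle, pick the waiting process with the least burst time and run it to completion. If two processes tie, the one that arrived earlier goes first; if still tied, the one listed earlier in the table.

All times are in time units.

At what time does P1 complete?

10

Timeline: | idle 0-1 | P1 1-10 | P2 10-12 | P4 12-15 | P3 15-24 | P5 24-35 |
Completion: P1=10  P2=12  P3=24  P4=15  P5=35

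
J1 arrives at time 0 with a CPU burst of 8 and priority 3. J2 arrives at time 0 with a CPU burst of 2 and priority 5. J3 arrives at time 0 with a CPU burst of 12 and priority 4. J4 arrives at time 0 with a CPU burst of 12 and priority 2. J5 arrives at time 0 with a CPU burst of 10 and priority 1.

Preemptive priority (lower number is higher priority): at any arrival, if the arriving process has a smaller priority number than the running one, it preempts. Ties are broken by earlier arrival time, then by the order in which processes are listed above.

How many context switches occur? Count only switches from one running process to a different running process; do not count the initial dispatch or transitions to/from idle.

4

Schedule: | J5 0-10 | J4 10-22 | J1 22-30 | J3 30-42 | J2 42-44 |
Completion: J1=30  J2=44  J3=42  J4=22  J5=10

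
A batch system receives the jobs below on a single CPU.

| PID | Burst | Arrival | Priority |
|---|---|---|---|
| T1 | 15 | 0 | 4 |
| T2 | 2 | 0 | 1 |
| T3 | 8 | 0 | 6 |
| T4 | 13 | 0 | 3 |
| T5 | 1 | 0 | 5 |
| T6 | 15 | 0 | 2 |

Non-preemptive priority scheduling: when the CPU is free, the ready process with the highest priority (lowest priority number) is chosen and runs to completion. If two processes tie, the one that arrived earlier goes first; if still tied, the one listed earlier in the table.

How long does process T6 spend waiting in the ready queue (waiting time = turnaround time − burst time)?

Gantt: | T2 0-2 | T6 2-17 | T4 17-30 | T1 30-45 | T5 45-46 | T3 46-54 |
Completion: T1=45  T2=2  T3=54  T4=30  T5=46  T6=17
Waiting(T6) = turnaround − burst = 17 − 15 = 2

2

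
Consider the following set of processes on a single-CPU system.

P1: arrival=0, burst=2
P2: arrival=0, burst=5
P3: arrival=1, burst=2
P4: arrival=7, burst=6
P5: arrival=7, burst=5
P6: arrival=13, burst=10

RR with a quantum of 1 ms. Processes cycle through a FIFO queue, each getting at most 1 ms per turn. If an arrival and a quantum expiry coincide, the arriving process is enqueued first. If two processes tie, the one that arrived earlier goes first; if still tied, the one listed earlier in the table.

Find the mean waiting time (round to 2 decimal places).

Schedule: | P1 0-1 | P2 1-2 | P3 2-3 | P1 3-4 | P2 4-5 | P3 5-6 | P2 6-7 | P4 7-8 | P5 8-9 | P2 9-10 | P4 10-11 | P5 11-12 | P2 12-13 | P4 13-14 | P5 14-15 | P6 15-16 | P4 16-17 | P5 17-18 | P6 18-19 | P4 19-20 | P5 20-21 | P6 21-22 | P4 22-23 | P6 23-30 |
Completion: P1=4  P2=13  P3=6  P4=23  P5=21  P6=30
Turnaround (C−A): P1=4  P2=13  P3=5  P4=16  P5=14  P6=17
Waiting times: P1=2, P2=8, P3=3, P4=10, P5=9, P6=7
Average waiting = (2+8+3+10+9+7) / 6 = 39/6 = 6.50

6.50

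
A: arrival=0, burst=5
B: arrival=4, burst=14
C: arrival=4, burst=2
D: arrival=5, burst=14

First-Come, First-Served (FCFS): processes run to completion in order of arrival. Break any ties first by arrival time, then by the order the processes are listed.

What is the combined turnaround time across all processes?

67

Schedule: | A 0-5 | B 5-19 | C 19-21 | D 21-35 |
Completion: A=5  B=19  C=21  D=35
Turnaround (C−A): A=5  B=15  C=17  D=30
Turnaround = completion − arrival: A=5, B=15, C=17, D=30
Total turnaround = 5 + 15 + 17 + 30 = 67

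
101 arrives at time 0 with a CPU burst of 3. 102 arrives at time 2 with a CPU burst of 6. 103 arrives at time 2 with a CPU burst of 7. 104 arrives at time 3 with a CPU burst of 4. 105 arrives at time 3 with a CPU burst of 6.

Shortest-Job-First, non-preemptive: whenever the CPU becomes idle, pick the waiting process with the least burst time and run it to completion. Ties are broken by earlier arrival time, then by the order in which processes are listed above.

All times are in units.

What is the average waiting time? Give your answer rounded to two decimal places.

Gantt: | 101 0-3 | 104 3-7 | 102 7-13 | 105 13-19 | 103 19-26 |
Completion: 101=3  102=13  103=26  104=7  105=19
Turnaround (C−A): 101=3  102=11  103=24  104=4  105=16
Waiting times: 101=0, 102=5, 103=17, 104=0, 105=10
Average waiting = (0+5+17+0+10) / 5 = 32/5 = 6.40

6.40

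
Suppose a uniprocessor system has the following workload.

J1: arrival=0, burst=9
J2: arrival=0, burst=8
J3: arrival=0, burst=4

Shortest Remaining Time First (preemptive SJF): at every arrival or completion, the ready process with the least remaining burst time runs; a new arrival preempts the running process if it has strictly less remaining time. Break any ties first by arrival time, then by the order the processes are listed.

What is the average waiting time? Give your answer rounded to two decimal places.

5.33

Gantt: | J3 0-4 | J2 4-12 | J1 12-21 |
Completion: J1=21  J2=12  J3=4
Waiting times: J1=12, J2=4, J3=0
Average waiting = (12+4+0) / 3 = 16/3 = 5.33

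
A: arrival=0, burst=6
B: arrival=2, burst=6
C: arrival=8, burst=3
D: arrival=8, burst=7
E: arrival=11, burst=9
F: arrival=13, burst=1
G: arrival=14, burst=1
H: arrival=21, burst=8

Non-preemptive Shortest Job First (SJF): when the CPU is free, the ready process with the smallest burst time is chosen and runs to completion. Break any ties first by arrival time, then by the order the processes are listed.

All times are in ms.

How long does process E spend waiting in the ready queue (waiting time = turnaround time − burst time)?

Gantt: | A 0-6 | B 6-12 | C 12-15 | F 15-16 | G 16-17 | D 17-24 | H 24-32 | E 32-41 |
Completion: A=6  B=12  C=15  D=24  E=41  F=16  G=17  H=32
Waiting(E) = turnaround − burst = 30 − 9 = 21

21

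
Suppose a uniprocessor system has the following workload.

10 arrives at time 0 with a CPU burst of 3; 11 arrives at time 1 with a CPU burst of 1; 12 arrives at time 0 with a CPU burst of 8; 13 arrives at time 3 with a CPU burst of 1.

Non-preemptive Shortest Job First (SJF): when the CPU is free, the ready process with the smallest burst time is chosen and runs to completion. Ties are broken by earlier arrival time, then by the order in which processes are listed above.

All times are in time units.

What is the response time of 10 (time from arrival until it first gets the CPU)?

Gantt: | 10 0-3 | 11 3-4 | 13 4-5 | 12 5-13 |
Completion: 10=3  11=4  12=13  13=5
Response(10) = first start − arrival = 0 − 0 = 0

0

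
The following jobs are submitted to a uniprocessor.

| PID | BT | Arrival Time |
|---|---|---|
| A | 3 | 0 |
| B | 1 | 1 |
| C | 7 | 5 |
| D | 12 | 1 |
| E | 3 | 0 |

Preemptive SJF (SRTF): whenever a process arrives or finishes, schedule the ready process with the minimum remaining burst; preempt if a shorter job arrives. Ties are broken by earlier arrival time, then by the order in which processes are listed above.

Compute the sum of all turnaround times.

Gantt: | A 0-1 | B 1-2 | A 2-4 | E 4-7 | C 7-14 | D 14-26 |
Completion: A=4  B=2  C=14  D=26  E=7
Turnaround (C−A): A=4  B=1  C=9  D=25  E=7
Turnaround = completion − arrival: A=4, B=1, C=9, D=25, E=7
Total turnaround = 4 + 1 + 9 + 25 + 7 = 46

46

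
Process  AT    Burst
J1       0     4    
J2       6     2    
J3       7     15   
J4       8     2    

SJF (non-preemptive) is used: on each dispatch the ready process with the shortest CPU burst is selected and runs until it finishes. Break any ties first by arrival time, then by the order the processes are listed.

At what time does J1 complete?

4

Gantt: | J1 0-4 | idle 4-6 | J2 6-8 | J4 8-10 | J3 10-25 |
Completion: J1=4  J2=8  J3=25  J4=10
Turnaround (C−A): J1=4  J2=2  J3=18  J4=2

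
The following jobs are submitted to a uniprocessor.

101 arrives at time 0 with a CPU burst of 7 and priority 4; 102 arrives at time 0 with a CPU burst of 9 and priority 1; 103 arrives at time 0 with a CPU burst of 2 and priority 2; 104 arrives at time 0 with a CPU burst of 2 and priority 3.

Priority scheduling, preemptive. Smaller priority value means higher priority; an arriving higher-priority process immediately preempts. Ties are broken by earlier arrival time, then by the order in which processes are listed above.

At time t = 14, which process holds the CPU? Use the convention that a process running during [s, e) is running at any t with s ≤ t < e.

Timeline: | 102 0-9 | 103 9-11 | 104 11-13 | 101 13-20 |
Completion: 101=20  102=9  103=11  104=13

101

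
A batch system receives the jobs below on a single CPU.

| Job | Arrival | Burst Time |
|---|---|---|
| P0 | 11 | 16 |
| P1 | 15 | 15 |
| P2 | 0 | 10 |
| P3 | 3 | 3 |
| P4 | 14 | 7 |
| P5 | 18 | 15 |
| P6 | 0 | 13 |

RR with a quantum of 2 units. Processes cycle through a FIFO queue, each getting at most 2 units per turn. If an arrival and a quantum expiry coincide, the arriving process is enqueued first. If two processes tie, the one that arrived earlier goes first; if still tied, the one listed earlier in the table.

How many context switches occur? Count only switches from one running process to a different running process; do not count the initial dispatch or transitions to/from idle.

41

Gantt: | P2 0-2 | P6 2-4 | P2 4-6 | P3 6-8 | P6 8-10 | P2 10-12 | P3 12-13 | P6 13-15 | P0 15-17 | P2 17-19 | P4 19-21 | P1 21-23 | P6 23-25 | P0 25-27 | P5 27-29 | P2 29-31 | P4 31-33 | P1 33-35 | P6 35-37 | P0 37-39 | P5 39-41 | P4 41-43 | P1 43-45 | P6 45-47 | P0 47-49 | P5 49-51 | P4 51-52 | P1 52-54 | P6 54-55 | P0 55-57 | P5 57-59 | P1 59-61 | P0 61-63 | P5 63-65 | P1 65-67 | P0 67-69 | P5 69-71 | P1 71-73 | P0 73-75 | P5 75-77 | P1 77-78 | P5 78-79 |
Completion: P0=75  P1=78  P2=31  P3=13  P4=52  P5=79  P6=55
Turnaround (C−A): P0=64  P1=63  P2=31  P3=10  P4=38  P5=61  P6=55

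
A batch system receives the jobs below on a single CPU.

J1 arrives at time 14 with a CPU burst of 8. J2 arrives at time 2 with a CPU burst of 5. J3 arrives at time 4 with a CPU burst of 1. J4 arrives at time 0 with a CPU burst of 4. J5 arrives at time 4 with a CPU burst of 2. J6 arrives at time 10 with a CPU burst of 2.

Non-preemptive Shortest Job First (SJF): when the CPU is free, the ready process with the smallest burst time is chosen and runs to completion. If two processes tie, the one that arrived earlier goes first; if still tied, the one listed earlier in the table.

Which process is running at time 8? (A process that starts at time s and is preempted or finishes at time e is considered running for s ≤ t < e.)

J2

Schedule: | J4 0-4 | J3 4-5 | J5 5-7 | J2 7-12 | J6 12-14 | J1 14-22 |
Completion: J1=22  J2=12  J3=5  J4=4  J5=7  J6=14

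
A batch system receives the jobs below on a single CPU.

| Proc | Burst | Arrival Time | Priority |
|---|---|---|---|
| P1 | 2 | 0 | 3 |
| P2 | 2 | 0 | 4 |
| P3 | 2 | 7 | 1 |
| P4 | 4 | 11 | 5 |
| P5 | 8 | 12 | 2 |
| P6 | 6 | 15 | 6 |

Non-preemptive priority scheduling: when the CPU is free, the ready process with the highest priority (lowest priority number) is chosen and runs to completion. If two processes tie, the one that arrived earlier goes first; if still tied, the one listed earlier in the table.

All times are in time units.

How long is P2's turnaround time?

4

Timeline: | P1 0-2 | P2 2-4 | idle 4-7 | P3 7-9 | idle 9-11 | P4 11-15 | P5 15-23 | P6 23-29 |
Completion: P1=2  P2=4  P3=9  P4=15  P5=23  P6=29
Turnaround (C−A): P1=2  P2=4  P3=2  P4=4  P5=11  P6=14
Turnaround(P2) = completion − arrival = 4 − 0 = 4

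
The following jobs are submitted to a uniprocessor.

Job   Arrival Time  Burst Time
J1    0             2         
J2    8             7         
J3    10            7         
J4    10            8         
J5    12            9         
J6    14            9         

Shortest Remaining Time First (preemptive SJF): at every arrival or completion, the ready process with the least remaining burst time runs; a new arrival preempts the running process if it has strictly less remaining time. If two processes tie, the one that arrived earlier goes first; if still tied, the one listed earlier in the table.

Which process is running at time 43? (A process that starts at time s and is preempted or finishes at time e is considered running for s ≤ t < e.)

J6

Timeline: | J1 0-2 | idle 2-8 | J2 8-15 | J3 15-22 | J4 22-30 | J5 30-39 | J6 39-48 |
Completion: J1=2  J2=15  J3=22  J4=30  J5=39  J6=48
Turnaround (C−A): J1=2  J2=7  J3=12  J4=20  J5=27  J6=34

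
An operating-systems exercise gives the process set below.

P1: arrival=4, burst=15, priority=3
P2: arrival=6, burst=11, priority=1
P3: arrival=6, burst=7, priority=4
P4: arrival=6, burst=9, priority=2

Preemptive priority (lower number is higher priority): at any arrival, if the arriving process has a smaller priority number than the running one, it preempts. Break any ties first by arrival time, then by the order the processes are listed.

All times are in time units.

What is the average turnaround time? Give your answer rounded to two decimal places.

26.50

Timeline: | idle 0-4 | P1 4-6 | P2 6-17 | P4 17-26 | P1 26-39 | P3 39-46 |
Completion: P1=39  P2=17  P3=46  P4=26
Turnaround (C−A): P1=35  P2=11  P3=40  P4=20
Turnaround times: P1=35, P2=11, P3=40, P4=20
Average turnaround = (35+11+40+20) / 4 = 106/4 = 26.50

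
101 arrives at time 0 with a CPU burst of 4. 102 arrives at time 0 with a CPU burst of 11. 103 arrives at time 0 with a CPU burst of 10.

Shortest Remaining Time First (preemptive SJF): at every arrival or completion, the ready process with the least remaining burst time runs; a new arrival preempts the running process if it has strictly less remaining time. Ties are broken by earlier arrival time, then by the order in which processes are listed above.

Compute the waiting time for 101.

0

Schedule: | 101 0-4 | 103 4-14 | 102 14-25 |
Completion: 101=4  102=25  103=14
Turnaround (C−A): 101=4  102=25  103=14
Waiting(101) = turnaround − burst = 4 − 4 = 0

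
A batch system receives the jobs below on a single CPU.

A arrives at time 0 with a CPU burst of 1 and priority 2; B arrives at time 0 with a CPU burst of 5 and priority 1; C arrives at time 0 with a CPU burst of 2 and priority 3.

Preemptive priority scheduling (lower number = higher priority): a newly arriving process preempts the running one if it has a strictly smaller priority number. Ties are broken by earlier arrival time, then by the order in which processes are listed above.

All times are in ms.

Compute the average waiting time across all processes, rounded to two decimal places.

Timeline: | B 0-5 | A 5-6 | C 6-8 |
Completion: A=6  B=5  C=8
Turnaround (C−A): A=6  B=5  C=8
Waiting times: A=5, B=0, C=6
Average waiting = (5+0+6) / 3 = 11/3 = 3.67

3.67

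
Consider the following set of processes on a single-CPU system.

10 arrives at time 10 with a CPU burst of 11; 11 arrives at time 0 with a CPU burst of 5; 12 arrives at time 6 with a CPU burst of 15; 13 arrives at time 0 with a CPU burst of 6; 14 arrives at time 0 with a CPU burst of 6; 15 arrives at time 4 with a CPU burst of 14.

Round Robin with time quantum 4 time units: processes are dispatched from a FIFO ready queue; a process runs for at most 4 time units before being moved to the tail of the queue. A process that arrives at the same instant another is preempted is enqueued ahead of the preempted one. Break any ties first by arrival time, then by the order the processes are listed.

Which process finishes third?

14

Gantt: | 11 0-4 | 13 4-8 | 14 8-12 | 15 12-16 | 11 16-17 | 12 17-21 | 13 21-23 | 10 23-27 | 14 27-29 | 15 29-33 | 12 33-37 | 10 37-41 | 15 41-45 | 12 45-49 | 10 49-52 | 15 52-54 | 12 54-57 |
Completion: 10=52  11=17  12=57  13=23  14=29  15=54
Finish order: 11 → 13 → 14 → 10 → 15 → 12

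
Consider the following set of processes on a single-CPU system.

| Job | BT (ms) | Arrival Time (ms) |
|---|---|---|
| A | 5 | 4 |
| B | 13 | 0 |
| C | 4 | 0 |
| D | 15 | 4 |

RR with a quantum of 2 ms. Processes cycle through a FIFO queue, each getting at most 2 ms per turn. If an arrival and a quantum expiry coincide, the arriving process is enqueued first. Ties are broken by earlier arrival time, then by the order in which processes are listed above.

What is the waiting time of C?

8

Timeline: | B 0-2 | C 2-4 | B 4-6 | A 6-8 | D 8-10 | C 10-12 | B 12-14 | A 14-16 | D 16-18 | B 18-20 | A 20-21 | D 21-23 | B 23-25 | D 25-27 | B 27-29 | D 29-31 | B 31-32 | D 32-37 |
Completion: A=21  B=32  C=12  D=37
Waiting(C) = turnaround − burst = 12 − 4 = 8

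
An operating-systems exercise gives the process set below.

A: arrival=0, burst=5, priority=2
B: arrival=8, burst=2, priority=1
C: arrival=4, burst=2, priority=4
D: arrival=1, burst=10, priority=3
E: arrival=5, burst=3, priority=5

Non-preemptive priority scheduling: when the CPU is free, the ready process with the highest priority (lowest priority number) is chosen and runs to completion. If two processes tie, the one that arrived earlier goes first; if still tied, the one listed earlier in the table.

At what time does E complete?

22

Schedule: | A 0-5 | D 5-15 | B 15-17 | C 17-19 | E 19-22 |
Completion: A=5  B=17  C=19  D=15  E=22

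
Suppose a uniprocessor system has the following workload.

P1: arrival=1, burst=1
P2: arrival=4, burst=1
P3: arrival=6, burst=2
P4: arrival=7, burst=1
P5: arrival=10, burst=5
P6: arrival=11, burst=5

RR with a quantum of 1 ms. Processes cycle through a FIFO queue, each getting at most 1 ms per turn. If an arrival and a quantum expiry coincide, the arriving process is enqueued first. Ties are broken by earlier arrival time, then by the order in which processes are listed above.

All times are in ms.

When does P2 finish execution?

5

Schedule: | idle 0-1 | P1 1-2 | idle 2-4 | P2 4-5 | idle 5-6 | P3 6-7 | P4 7-8 | P3 8-9 | idle 9-10 | P5 10-11 | P6 11-12 | P5 12-13 | P6 13-14 | P5 14-15 | P6 15-16 | P5 16-17 | P6 17-18 | P5 18-19 | P6 19-20 |
Completion: P1=2  P2=5  P3=9  P4=8  P5=19  P6=20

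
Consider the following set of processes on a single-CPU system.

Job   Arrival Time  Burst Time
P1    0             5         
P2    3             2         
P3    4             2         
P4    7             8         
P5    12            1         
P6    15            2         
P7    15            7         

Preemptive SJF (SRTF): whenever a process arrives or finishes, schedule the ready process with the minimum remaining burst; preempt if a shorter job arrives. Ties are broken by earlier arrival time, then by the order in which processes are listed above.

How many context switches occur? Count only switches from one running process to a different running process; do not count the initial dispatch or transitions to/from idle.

Gantt: | P1 0-5 | P2 5-7 | P3 7-9 | P4 9-12 | P5 12-13 | P4 13-15 | P6 15-17 | P4 17-20 | P7 20-27 |
Completion: P1=5  P2=7  P3=9  P4=20  P5=13  P6=17  P7=27
Turnaround (C−A): P1=5  P2=4  P3=5  P4=13  P5=1  P6=2  P7=12

8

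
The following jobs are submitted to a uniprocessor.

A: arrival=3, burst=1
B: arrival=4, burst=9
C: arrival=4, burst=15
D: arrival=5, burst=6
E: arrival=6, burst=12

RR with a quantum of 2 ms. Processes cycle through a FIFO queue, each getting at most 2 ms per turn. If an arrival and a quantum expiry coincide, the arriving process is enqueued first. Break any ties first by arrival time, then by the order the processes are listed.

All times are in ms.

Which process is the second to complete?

Timeline: | idle 0-3 | A 3-4 | B 4-6 | C 6-8 | D 8-10 | E 10-12 | B 12-14 | C 14-16 | D 16-18 | E 18-20 | B 20-22 | C 22-24 | D 24-26 | E 26-28 | B 28-30 | C 30-32 | E 32-34 | B 34-35 | C 35-37 | E 37-39 | C 39-41 | E 41-43 | C 43-46 |
Completion: A=4  B=35  C=46  D=26  E=43
Turnaround (C−A): A=1  B=31  C=42  D=21  E=37
Finish order: A → D → B → E → C

D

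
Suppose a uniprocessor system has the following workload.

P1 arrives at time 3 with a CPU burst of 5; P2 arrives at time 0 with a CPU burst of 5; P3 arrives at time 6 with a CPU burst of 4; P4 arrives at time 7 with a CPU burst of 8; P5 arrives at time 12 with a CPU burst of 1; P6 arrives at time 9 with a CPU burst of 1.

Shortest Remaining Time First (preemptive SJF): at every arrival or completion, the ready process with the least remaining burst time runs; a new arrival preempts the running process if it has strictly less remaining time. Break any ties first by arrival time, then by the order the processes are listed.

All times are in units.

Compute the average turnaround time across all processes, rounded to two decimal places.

7.00

Timeline: | P2 0-5 | P1 5-10 | P6 10-11 | P3 11-12 | P5 12-13 | P3 13-16 | P4 16-24 |
Completion: P1=10  P2=5  P3=16  P4=24  P5=13  P6=11
Turnaround times: P1=7, P2=5, P3=10, P4=17, P5=1, P6=2
Average turnaround = (7+5+10+17+1+2) / 6 = 42/6 = 7.00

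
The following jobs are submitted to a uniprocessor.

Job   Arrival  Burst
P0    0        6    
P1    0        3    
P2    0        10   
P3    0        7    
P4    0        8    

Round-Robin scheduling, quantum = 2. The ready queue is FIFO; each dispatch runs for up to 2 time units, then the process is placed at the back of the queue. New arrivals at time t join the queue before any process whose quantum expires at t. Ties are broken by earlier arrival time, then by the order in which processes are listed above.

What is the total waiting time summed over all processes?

96

Gantt: | P0 0-2 | P1 2-4 | P2 4-6 | P3 6-8 | P4 8-10 | P0 10-12 | P1 12-13 | P2 13-15 | P3 15-17 | P4 17-19 | P0 19-21 | P2 21-23 | P3 23-25 | P4 25-27 | P2 27-29 | P3 29-30 | P4 30-32 | P2 32-34 |
Completion: P0=21  P1=13  P2=34  P3=30  P4=32
Waiting = turnaround − burst: P0=15, P1=10, P2=24, P3=23, P4=24
Total waiting = 15 + 10 + 24 + 23 + 24 = 96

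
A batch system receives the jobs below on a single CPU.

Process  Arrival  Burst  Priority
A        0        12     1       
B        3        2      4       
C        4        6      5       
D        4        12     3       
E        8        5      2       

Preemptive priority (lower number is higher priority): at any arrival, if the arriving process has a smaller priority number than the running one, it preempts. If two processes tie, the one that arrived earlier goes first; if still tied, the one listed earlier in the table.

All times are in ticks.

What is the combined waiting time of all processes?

70

Gantt: | A 0-12 | E 12-17 | D 17-29 | B 29-31 | C 31-37 |
Completion: A=12  B=31  C=37  D=29  E=17
Turnaround (C−A): A=12  B=28  C=33  D=25  E=9
Waiting = turnaround − burst: A=0, B=26, C=27, D=13, E=4
Total waiting = 0 + 26 + 27 + 13 + 4 = 70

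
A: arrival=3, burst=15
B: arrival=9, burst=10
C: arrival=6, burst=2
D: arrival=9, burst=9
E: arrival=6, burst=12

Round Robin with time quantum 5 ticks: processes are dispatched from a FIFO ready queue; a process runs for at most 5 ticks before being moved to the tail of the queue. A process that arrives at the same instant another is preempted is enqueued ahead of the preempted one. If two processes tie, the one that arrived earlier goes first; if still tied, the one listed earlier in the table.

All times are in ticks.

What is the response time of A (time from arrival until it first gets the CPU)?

0

Schedule: | idle 0-3 | A 3-8 | C 8-10 | E 10-15 | A 15-20 | B 20-25 | D 25-30 | E 30-35 | A 35-40 | B 40-45 | D 45-49 | E 49-51 |
Completion: A=40  B=45  C=10  D=49  E=51
Turnaround (C−A): A=37  B=36  C=4  D=40  E=45
Response(A) = first start − arrival = 3 − 3 = 0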